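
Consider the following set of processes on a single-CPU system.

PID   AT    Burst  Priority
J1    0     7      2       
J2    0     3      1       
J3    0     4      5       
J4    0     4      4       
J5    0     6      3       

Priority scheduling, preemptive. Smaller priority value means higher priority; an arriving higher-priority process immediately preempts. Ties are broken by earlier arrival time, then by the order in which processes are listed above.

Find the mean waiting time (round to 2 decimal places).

Schedule: | J2 0-3 | J1 3-10 | J5 10-16 | J4 16-20 | J3 20-24 |
Completion: J1=10  J2=3  J3=24  J4=20  J5=16
Turnaround (C−A): J1=10  J2=3  J3=24  J4=20  J5=16
Waiting times: J1=3, J2=0, J3=20, J4=16, J5=10
Average waiting = (3+0+20+16+10) / 5 = 49/5 = 9.80

9.80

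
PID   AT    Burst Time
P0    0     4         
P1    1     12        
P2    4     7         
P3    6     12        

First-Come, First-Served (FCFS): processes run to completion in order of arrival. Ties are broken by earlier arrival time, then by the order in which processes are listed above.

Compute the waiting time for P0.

Timeline: | P0 0-4 | P1 4-16 | P2 16-23 | P3 23-35 |
Completion: P0=4  P1=16  P2=23  P3=35
Turnaround (C−A): P0=4  P1=15  P2=19  P3=29
Waiting(P0) = turnaround − burst = 4 − 4 = 0

0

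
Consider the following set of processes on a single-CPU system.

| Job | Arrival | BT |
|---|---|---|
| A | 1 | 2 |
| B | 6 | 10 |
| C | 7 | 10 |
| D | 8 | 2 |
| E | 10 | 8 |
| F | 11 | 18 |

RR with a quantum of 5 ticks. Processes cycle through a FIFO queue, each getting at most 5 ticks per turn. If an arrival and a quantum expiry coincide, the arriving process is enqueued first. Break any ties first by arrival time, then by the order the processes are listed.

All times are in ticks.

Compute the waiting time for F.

25

Gantt: | idle 0-1 | A 1-3 | idle 3-6 | B 6-11 | C 11-16 | D 16-18 | E 18-23 | F 23-28 | B 28-33 | C 33-38 | E 38-41 | F 41-54 |
Completion: A=3  B=33  C=38  D=18  E=41  F=54
Waiting(F) = turnaround − burst = 43 − 18 = 25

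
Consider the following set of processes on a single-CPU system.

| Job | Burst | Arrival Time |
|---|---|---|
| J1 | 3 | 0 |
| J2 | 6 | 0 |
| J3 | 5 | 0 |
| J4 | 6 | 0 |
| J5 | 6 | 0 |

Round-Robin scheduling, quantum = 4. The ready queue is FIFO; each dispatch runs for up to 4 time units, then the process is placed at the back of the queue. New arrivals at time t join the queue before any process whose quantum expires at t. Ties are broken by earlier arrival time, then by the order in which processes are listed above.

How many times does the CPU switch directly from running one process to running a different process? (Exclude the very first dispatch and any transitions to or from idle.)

Timeline: | J1 0-3 | J2 3-7 | J3 7-11 | J4 11-15 | J5 15-19 | J2 19-21 | J3 21-22 | J4 22-24 | J5 24-26 |
Completion: J1=3  J2=21  J3=22  J4=24  J5=26

8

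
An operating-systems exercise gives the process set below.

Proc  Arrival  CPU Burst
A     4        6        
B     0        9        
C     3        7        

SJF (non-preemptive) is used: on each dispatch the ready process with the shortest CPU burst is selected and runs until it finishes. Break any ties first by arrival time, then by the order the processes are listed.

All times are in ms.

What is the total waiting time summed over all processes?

Timeline: | B 0-9 | A 9-15 | C 15-22 |
Completion: A=15  B=9  C=22
Waiting = turnaround − burst: A=5, B=0, C=12
Total waiting = 5 + 0 + 12 = 17

17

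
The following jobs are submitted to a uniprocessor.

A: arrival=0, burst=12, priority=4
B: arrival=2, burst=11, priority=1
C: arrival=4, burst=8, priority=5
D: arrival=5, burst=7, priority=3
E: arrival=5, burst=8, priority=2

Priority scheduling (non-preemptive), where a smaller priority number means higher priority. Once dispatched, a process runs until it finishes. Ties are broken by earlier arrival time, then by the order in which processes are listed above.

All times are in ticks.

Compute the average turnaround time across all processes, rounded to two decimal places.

26.80

Timeline: | A 0-12 | B 12-23 | E 23-31 | D 31-38 | C 38-46 |
Completion: A=12  B=23  C=46  D=38  E=31
Turnaround (C−A): A=12  B=21  C=42  D=33  E=26
Turnaround times: A=12, B=21, C=42, D=33, E=26
Average turnaround = (12+21+42+33+26) / 5 = 134/5 = 26.80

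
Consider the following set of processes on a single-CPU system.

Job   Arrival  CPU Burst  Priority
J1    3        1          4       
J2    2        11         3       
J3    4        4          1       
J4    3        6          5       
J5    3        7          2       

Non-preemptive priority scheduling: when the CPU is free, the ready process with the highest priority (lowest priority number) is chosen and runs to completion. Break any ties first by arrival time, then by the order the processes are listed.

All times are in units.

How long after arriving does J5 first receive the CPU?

Schedule: | idle 0-2 | J2 2-13 | J3 13-17 | J5 17-24 | J1 24-25 | J4 25-31 |
Completion: J1=25  J2=13  J3=17  J4=31  J5=24
Turnaround (C−A): J1=22  J2=11  J3=13  J4=28  J5=21
Response(J5) = first start − arrival = 17 − 3 = 14

14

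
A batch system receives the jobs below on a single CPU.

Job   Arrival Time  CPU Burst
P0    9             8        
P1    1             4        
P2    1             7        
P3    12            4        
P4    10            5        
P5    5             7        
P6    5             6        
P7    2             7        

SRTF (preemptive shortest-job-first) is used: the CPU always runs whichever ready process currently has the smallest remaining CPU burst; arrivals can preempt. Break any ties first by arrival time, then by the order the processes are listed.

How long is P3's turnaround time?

8

Timeline: | idle 0-1 | P1 1-5 | P6 5-11 | P4 11-16 | P3 16-20 | P2 20-27 | P7 27-34 | P5 34-41 | P0 41-49 |
Completion: P0=49  P1=5  P2=27  P3=20  P4=16  P5=41  P6=11  P7=34
Turnaround (C−A): P0=40  P1=4  P2=26  P3=8  P4=6  P5=36  P6=6  P7=32
Turnaround(P3) = completion − arrival = 20 − 12 = 8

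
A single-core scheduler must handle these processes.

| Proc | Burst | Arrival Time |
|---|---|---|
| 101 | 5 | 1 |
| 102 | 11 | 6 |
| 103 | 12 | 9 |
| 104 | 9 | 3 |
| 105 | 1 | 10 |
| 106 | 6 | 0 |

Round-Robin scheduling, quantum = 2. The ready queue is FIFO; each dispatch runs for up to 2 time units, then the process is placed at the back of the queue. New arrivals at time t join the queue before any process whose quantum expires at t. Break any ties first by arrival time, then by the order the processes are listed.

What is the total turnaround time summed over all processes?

Gantt: | 106 0-2 | 101 2-4 | 106 4-6 | 104 6-8 | 101 8-10 | 102 10-12 | 106 12-14 | 104 14-16 | 103 16-18 | 105 18-19 | 101 19-20 | 102 20-22 | 104 22-24 | 103 24-26 | 102 26-28 | 104 28-30 | 103 30-32 | 102 32-34 | 104 34-35 | 103 35-37 | 102 37-39 | 103 39-41 | 102 41-42 | 103 42-44 |
Completion: 101=20  102=42  103=44  104=35  105=19  106=14
Turnaround = completion − arrival: 101=19, 102=36, 103=35, 104=32, 105=9, 106=14
Total turnaround = 19 + 36 + 35 + 32 + 9 + 14 = 145

145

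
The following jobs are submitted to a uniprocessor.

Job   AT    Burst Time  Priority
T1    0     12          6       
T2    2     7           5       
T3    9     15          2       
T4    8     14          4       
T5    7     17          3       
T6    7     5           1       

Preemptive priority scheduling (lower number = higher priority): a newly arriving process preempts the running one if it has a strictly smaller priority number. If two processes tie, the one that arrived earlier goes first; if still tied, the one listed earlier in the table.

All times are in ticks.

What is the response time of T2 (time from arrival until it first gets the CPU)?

0

Timeline: | T1 0-2 | T2 2-7 | T6 7-12 | T3 12-27 | T5 27-44 | T4 44-58 | T2 58-60 | T1 60-70 |
Completion: T1=70  T2=60  T3=27  T4=58  T5=44  T6=12
Response(T2) = first start − arrival = 2 − 2 = 0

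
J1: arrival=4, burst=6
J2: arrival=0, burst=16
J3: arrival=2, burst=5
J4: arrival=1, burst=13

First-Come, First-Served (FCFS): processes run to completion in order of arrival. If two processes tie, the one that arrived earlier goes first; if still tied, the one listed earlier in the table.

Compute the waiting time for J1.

Timeline: | J2 0-16 | J4 16-29 | J3 29-34 | J1 34-40 |
Completion: J1=40  J2=16  J3=34  J4=29
Turnaround (C−A): J1=36  J2=16  J3=32  J4=28
Waiting(J1) = turnaround − burst = 36 − 6 = 30

30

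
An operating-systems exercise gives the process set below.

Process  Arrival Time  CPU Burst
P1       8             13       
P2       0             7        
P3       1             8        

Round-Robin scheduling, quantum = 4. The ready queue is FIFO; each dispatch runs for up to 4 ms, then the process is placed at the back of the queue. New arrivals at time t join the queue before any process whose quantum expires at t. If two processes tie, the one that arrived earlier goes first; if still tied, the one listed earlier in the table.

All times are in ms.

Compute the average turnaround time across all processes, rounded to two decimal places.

Schedule: | P2 0-4 | P3 4-8 | P2 8-11 | P1 11-15 | P3 15-19 | P1 19-28 |
Completion: P1=28  P2=11  P3=19
Turnaround (C−A): P1=20  P2=11  P3=18
Turnaround times: P1=20, P2=11, P3=18
Average turnaround = (20+11+18) / 3 = 49/3 = 16.33

16.33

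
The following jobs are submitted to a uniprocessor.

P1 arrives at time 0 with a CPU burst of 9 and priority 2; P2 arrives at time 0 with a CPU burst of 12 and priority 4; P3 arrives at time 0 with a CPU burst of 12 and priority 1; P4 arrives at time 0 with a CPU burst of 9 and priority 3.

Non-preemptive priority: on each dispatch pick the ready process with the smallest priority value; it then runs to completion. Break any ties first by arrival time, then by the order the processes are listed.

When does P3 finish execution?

Gantt: | P3 0-12 | P1 12-21 | P4 21-30 | P2 30-42 |
Completion: P1=21  P2=42  P3=12  P4=30
Turnaround (C−A): P1=21  P2=42  P3=12  P4=30

12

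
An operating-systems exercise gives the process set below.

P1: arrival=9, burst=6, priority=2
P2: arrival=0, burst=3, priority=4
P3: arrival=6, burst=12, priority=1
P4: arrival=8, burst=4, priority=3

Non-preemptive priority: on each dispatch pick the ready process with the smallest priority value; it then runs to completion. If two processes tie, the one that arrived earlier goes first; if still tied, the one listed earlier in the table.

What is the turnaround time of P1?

Schedule: | P2 0-3 | idle 3-6 | P3 6-18 | P1 18-24 | P4 24-28 |
Completion: P1=24  P2=3  P3=18  P4=28
Turnaround(P1) = completion − arrival = 24 − 9 = 15

15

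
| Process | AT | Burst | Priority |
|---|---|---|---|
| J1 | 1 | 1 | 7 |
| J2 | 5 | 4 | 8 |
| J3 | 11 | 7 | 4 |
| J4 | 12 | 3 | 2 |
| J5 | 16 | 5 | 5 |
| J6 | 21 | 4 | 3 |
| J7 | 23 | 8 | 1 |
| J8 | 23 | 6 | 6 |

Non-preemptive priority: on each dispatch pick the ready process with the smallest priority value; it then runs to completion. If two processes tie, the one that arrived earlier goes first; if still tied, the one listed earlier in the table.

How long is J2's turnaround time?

4

Gantt: | idle 0-1 | J1 1-2 | idle 2-5 | J2 5-9 | idle 9-11 | J3 11-18 | J4 18-21 | J6 21-25 | J7 25-33 | J5 33-38 | J8 38-44 |
Completion: J1=2  J2=9  J3=18  J4=21  J5=38  J6=25  J7=33  J8=44
Turnaround (C−A): J1=1  J2=4  J3=7  J4=9  J5=22  J6=4  J7=10  J8=21
Turnaround(J2) = completion − arrival = 9 − 5 = 4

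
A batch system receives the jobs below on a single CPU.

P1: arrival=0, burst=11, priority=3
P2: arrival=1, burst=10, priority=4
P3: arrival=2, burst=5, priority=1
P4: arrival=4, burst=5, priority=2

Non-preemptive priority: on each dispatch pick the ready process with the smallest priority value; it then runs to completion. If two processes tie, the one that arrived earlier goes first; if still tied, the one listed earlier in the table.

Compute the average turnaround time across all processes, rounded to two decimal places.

18.00

Timeline: | P1 0-11 | P3 11-16 | P4 16-21 | P2 21-31 |
Completion: P1=11  P2=31  P3=16  P4=21
Turnaround (C−A): P1=11  P2=30  P3=14  P4=17
Turnaround times: P1=11, P2=30, P3=14, P4=17
Average turnaround = (11+30+14+17) / 4 = 72/4 = 18.00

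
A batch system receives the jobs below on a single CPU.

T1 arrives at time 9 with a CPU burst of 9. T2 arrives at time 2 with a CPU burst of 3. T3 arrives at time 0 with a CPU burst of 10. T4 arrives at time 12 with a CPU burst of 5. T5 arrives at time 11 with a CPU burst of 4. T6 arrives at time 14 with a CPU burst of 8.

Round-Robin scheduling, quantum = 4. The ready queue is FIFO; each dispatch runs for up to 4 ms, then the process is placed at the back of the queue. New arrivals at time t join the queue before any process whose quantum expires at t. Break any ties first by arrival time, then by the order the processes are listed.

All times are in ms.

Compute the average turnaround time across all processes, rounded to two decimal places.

Gantt: | T3 0-4 | T2 4-7 | T3 7-11 | T1 11-15 | T5 15-19 | T3 19-21 | T4 21-25 | T6 25-29 | T1 29-33 | T4 33-34 | T6 34-38 | T1 38-39 |
Completion: T1=39  T2=7  T3=21  T4=34  T5=19  T6=38
Turnaround times: T1=30, T2=5, T3=21, T4=22, T5=8, T6=24
Average turnaround = (30+5+21+22+8+24) / 6 = 110/6 = 18.33

18.33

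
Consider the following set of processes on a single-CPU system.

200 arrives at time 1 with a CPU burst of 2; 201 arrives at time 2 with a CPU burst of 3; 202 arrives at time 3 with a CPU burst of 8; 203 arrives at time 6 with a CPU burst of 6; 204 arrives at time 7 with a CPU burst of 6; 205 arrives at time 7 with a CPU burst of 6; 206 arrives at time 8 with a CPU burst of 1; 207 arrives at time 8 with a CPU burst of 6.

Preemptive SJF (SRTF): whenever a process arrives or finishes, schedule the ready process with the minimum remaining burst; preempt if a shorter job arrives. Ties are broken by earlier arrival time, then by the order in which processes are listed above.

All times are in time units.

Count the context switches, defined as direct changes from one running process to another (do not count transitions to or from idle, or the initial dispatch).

Gantt: | idle 0-1 | 200 1-3 | 201 3-6 | 203 6-8 | 206 8-9 | 203 9-13 | 204 13-19 | 205 19-25 | 207 25-31 | 202 31-39 |
Completion: 200=3  201=6  202=39  203=13  204=19  205=25  206=9  207=31
Turnaround (C−A): 200=2  201=4  202=36  203=7  204=12  205=18  206=1  207=23

8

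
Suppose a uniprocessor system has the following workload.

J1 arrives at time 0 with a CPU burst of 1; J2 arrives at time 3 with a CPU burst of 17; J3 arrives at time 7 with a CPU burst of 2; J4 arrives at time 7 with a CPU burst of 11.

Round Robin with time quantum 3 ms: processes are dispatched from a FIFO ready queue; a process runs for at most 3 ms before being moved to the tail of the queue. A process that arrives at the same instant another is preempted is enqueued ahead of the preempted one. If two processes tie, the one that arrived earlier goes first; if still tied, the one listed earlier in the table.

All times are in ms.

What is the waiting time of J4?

Timeline: | J1 0-1 | idle 1-3 | J2 3-9 | J3 9-11 | J4 11-14 | J2 14-17 | J4 17-20 | J2 20-23 | J4 23-26 | J2 26-29 | J4 29-31 | J2 31-33 |
Completion: J1=1  J2=33  J3=11  J4=31
Waiting(J4) = turnaround − burst = 24 − 11 = 13

13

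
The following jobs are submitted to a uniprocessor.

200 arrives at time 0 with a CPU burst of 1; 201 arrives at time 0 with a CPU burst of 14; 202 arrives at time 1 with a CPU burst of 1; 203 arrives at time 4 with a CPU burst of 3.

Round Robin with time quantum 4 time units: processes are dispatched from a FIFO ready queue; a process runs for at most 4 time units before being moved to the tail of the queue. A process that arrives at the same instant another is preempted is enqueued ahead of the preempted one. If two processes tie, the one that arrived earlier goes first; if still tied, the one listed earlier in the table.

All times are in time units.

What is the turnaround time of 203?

Timeline: | 200 0-1 | 201 1-5 | 202 5-6 | 203 6-9 | 201 9-19 |
Completion: 200=1  201=19  202=6  203=9
Turnaround(203) = completion − arrival = 9 − 4 = 5

5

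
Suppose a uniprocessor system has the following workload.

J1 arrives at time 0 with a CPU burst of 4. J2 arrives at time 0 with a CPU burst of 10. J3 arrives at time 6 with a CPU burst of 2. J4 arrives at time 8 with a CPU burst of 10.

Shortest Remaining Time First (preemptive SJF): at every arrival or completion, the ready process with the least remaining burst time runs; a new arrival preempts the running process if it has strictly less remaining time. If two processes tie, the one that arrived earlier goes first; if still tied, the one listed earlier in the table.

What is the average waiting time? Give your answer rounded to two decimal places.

Gantt: | J1 0-4 | J2 4-6 | J3 6-8 | J2 8-16 | J4 16-26 |
Completion: J1=4  J2=16  J3=8  J4=26
Waiting times: J1=0, J2=6, J3=0, J4=8
Average waiting = (0+6+0+8) / 4 = 14/4 = 3.50

3.50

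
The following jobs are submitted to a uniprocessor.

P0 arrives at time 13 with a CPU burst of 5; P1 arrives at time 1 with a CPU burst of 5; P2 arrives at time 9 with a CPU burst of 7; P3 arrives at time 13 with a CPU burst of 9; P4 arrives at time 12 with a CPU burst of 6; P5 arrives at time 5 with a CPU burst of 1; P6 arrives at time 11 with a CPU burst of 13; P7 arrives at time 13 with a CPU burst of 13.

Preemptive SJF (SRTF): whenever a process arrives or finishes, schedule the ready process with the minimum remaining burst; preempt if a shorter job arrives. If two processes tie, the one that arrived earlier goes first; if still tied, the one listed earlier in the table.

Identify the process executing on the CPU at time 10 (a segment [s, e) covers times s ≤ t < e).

Gantt: | idle 0-1 | P1 1-6 | P5 6-7 | idle 7-9 | P2 9-16 | P0 16-21 | P4 21-27 | P3 27-36 | P6 36-49 | P7 49-62 |
Completion: P0=21  P1=6  P2=16  P3=36  P4=27  P5=7  P6=49  P7=62
Turnaround (C−A): P0=8  P1=5  P2=7  P3=23  P4=15  P5=2  P6=38  P7=49

P2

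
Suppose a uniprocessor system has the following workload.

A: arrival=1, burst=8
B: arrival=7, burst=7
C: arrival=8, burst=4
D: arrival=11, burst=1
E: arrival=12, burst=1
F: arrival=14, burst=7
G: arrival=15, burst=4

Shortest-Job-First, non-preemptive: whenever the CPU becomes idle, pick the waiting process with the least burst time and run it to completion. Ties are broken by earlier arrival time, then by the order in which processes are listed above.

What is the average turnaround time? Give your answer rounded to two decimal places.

8.71

Gantt: | idle 0-1 | A 1-9 | C 9-13 | D 13-14 | E 14-15 | G 15-19 | B 19-26 | F 26-33 |
Completion: A=9  B=26  C=13  D=14  E=15  F=33  G=19
Turnaround (C−A): A=8  B=19  C=5  D=3  E=3  F=19  G=4
Turnaround times: A=8, B=19, C=5, D=3, E=3, F=19, G=4
Average turnaround = (8+19+5+3+3+19+4) / 7 = 61/7 = 8.71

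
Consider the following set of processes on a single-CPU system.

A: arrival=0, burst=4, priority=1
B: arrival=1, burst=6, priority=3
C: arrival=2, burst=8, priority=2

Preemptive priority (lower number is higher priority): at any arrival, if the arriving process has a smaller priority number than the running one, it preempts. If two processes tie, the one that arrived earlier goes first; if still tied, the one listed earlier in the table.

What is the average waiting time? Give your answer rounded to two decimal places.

Timeline: | A 0-4 | C 4-12 | B 12-18 |
Completion: A=4  B=18  C=12
Turnaround (C−A): A=4  B=17  C=10
Waiting times: A=0, B=11, C=2
Average waiting = (0+11+2) / 3 = 13/3 = 4.33

4.33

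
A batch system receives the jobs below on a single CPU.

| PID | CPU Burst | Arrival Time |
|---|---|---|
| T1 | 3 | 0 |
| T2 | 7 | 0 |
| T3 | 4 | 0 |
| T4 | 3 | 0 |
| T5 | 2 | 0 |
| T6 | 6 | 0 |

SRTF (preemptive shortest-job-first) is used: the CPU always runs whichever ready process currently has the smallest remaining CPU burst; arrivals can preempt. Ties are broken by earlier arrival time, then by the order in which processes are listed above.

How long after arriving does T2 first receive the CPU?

Schedule: | T5 0-2 | T1 2-5 | T4 5-8 | T3 8-12 | T6 12-18 | T2 18-25 |
Completion: T1=5  T2=25  T3=12  T4=8  T5=2  T6=18
Turnaround (C−A): T1=5  T2=25  T3=12  T4=8  T5=2  T6=18
Response(T2) = first start − arrival = 18 − 0 = 18

18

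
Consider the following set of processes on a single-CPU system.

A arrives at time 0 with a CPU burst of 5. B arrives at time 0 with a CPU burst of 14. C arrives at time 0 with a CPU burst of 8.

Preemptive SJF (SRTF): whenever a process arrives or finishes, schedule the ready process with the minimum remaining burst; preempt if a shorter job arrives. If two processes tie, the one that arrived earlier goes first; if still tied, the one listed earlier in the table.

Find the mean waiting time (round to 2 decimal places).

Timeline: | A 0-5 | C 5-13 | B 13-27 |
Completion: A=5  B=27  C=13
Waiting times: A=0, B=13, C=5
Average waiting = (0+13+5) / 3 = 18/3 = 6.00

6.00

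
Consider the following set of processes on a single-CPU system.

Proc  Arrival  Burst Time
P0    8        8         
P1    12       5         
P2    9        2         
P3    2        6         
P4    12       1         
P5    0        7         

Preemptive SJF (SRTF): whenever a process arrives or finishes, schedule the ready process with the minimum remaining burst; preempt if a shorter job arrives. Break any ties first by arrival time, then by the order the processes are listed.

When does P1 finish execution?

21

Schedule: | P5 0-7 | P3 7-9 | P2 9-11 | P3 11-12 | P4 12-13 | P3 13-16 | P1 16-21 | P0 21-29 |
Completion: P0=29  P1=21  P2=11  P3=16  P4=13  P5=7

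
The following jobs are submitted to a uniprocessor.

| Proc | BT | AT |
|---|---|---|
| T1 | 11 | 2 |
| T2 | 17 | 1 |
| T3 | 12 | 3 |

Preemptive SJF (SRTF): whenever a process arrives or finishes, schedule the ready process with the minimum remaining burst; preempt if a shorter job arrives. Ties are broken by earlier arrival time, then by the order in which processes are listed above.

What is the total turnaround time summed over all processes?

73

Gantt: | idle 0-1 | T2 1-2 | T1 2-13 | T3 13-25 | T2 25-41 |
Completion: T1=13  T2=41  T3=25
Turnaround (C−A): T1=11  T2=40  T3=22
Turnaround = completion − arrival: T1=11, T2=40, T3=22
Total turnaround = 11 + 40 + 22 = 73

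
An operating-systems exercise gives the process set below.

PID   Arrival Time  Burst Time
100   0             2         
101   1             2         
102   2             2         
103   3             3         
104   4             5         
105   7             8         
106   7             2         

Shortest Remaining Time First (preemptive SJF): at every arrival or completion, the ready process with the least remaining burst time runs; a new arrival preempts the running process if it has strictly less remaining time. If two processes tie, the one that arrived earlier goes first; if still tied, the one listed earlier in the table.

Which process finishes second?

Timeline: | 100 0-2 | 101 2-4 | 102 4-6 | 103 6-9 | 106 9-11 | 104 11-16 | 105 16-24 |
Completion: 100=2  101=4  102=6  103=9  104=16  105=24  106=11
Finish order: 100 → 101 → 102 → 103 → 106 → 104 → 105

101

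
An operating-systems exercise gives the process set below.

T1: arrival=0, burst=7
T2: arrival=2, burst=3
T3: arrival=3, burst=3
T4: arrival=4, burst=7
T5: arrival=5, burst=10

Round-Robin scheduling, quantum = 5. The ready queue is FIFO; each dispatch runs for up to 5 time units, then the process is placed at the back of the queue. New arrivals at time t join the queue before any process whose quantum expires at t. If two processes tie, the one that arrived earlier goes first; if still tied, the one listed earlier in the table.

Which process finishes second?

T3

Timeline: | T1 0-5 | T2 5-8 | T3 8-11 | T4 11-16 | T5 16-21 | T1 21-23 | T4 23-25 | T5 25-30 |
Completion: T1=23  T2=8  T3=11  T4=25  T5=30
Turnaround (C−A): T1=23  T2=6  T3=8  T4=21  T5=25
Finish order: T2 → T3 → T1 → T4 → T5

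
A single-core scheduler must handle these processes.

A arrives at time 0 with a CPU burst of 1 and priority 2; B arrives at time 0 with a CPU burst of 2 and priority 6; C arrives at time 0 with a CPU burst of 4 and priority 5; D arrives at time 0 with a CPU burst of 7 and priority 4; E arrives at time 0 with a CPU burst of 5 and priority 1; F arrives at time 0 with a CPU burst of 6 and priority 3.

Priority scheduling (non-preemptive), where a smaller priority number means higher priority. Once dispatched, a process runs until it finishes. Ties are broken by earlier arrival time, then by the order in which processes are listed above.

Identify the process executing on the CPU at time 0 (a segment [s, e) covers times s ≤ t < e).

Timeline: | E 0-5 | A 5-6 | F 6-12 | D 12-19 | C 19-23 | B 23-25 |
Completion: A=6  B=25  C=23  D=19  E=5  F=12
Turnaround (C−A): A=6  B=25  C=23  D=19  E=5  F=12

E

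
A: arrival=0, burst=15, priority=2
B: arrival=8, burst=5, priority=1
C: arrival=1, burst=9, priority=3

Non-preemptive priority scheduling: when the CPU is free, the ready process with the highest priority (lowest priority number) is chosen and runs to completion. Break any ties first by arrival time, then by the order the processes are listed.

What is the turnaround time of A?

Schedule: | A 0-15 | B 15-20 | C 20-29 |
Completion: A=15  B=20  C=29
Turnaround(A) = completion − arrival = 15 − 0 = 15

15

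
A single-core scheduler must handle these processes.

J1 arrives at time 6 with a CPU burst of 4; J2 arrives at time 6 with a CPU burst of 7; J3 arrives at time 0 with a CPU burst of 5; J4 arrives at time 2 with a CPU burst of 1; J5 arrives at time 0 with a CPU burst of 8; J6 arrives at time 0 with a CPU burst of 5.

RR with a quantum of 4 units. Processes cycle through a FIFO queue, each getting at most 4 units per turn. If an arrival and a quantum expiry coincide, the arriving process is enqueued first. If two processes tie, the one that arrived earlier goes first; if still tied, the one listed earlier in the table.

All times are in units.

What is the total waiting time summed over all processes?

Timeline: | J3 0-4 | J5 4-8 | J6 8-12 | J4 12-13 | J3 13-14 | J1 14-18 | J2 18-22 | J5 22-26 | J6 26-27 | J2 27-30 |
Completion: J1=18  J2=30  J3=14  J4=13  J5=26  J6=27
Turnaround (C−A): J1=12  J2=24  J3=14  J4=11  J5=26  J6=27
Waiting = turnaround − burst: J1=8, J2=17, J3=9, J4=10, J5=18, J6=22
Total waiting = 8 + 17 + 9 + 10 + 18 + 22 = 84

84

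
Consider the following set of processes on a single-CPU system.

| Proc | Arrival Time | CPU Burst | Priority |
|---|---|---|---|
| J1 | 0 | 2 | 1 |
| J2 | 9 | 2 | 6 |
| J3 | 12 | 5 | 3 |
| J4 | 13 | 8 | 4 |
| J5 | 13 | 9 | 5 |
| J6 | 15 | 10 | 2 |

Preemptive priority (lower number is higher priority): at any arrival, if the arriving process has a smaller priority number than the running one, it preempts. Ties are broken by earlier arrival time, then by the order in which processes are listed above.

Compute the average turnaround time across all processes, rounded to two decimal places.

Timeline: | J1 0-2 | idle 2-9 | J2 9-11 | idle 11-12 | J3 12-15 | J6 15-25 | J3 25-27 | J4 27-35 | J5 35-44 |
Completion: J1=2  J2=11  J3=27  J4=35  J5=44  J6=25
Turnaround times: J1=2, J2=2, J3=15, J4=22, J5=31, J6=10
Average turnaround = (2+2+15+22+31+10) / 6 = 82/6 = 13.67

13.67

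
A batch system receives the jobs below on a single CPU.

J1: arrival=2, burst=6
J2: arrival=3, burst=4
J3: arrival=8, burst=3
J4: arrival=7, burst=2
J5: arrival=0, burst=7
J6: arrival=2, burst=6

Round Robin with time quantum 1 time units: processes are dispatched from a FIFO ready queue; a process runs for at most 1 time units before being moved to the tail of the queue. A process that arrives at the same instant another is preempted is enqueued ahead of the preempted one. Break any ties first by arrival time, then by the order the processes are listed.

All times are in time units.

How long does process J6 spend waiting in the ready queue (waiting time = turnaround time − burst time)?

Gantt: | J5 0-2 | J1 2-3 | J6 3-4 | J5 4-5 | J2 5-6 | J1 6-7 | J6 7-8 | J5 8-9 | J2 9-10 | J4 10-11 | J1 11-12 | J3 12-13 | J6 13-14 | J5 14-15 | J2 15-16 | J4 16-17 | J1 17-18 | J3 18-19 | J6 19-20 | J5 20-21 | J2 21-22 | J1 22-23 | J3 23-24 | J6 24-25 | J5 25-26 | J1 26-27 | J6 27-28 |
Completion: J1=27  J2=22  J3=24  J4=17  J5=26  J6=28
Turnaround (C−A): J1=25  J2=19  J3=16  J4=10  J5=26  J6=26
Waiting(J6) = turnaround − burst = 26 − 6 = 20

20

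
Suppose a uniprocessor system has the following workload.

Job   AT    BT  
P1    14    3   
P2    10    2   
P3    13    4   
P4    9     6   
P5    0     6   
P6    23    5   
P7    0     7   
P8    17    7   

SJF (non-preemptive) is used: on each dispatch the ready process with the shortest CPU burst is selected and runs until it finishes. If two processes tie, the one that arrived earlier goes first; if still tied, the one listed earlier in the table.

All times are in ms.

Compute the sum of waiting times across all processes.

49

Gantt: | P5 0-6 | P7 6-13 | P2 13-15 | P1 15-18 | P3 18-22 | P4 22-28 | P6 28-33 | P8 33-40 |
Completion: P1=18  P2=15  P3=22  P4=28  P5=6  P6=33  P7=13  P8=40
Waiting = turnaround − burst: P1=1, P2=3, P3=5, P4=13, P5=0, P6=5, P7=6, P8=16
Total waiting = 1 + 3 + 5 + 13 + 0 + 5 + 6 + 16 = 49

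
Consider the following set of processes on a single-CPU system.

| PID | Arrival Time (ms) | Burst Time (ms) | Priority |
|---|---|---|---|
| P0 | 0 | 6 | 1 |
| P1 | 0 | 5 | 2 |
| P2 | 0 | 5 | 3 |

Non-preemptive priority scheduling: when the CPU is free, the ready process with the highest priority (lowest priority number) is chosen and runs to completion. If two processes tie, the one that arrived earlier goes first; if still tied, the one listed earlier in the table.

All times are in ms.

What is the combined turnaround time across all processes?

33

Gantt: | P0 0-6 | P1 6-11 | P2 11-16 |
Completion: P0=6  P1=11  P2=16
Turnaround = completion − arrival: P0=6, P1=11, P2=16
Total turnaround = 6 + 11 + 16 = 33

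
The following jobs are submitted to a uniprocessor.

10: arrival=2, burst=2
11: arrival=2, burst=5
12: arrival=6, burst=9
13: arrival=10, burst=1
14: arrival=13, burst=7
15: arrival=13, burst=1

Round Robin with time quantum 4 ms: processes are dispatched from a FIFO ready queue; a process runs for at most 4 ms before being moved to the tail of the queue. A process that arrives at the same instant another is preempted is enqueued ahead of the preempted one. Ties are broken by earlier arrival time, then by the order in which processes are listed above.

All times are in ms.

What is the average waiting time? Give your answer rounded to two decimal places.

5.67

Gantt: | idle 0-2 | 10 2-4 | 11 4-8 | 12 8-12 | 11 12-13 | 13 13-14 | 12 14-18 | 14 18-22 | 15 22-23 | 12 23-24 | 14 24-27 |
Completion: 10=4  11=13  12=24  13=14  14=27  15=23
Waiting times: 10=0, 11=6, 12=9, 13=3, 14=7, 15=9
Average waiting = (0+6+9+3+7+9) / 6 = 34/6 = 5.67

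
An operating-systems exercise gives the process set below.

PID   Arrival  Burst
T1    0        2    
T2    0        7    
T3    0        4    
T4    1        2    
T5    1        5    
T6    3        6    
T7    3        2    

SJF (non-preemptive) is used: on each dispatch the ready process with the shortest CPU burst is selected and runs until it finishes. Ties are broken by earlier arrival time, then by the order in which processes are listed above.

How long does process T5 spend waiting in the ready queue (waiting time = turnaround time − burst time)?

Schedule: | T1 0-2 | T4 2-4 | T7 4-6 | T3 6-10 | T5 10-15 | T6 15-21 | T2 21-28 |
Completion: T1=2  T2=28  T3=10  T4=4  T5=15  T6=21  T7=6
Turnaround (C−A): T1=2  T2=28  T3=10  T4=3  T5=14  T6=18  T7=3
Waiting(T5) = turnaround − burst = 14 − 5 = 9

9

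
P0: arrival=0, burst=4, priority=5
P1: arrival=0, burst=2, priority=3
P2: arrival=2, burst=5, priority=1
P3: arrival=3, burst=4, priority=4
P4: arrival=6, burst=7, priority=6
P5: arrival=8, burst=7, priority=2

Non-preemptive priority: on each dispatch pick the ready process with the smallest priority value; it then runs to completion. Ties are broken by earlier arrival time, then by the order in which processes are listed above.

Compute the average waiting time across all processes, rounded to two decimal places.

6.83

Gantt: | P1 0-2 | P2 2-7 | P3 7-11 | P5 11-18 | P0 18-22 | P4 22-29 |
Completion: P0=22  P1=2  P2=7  P3=11  P4=29  P5=18
Turnaround (C−A): P0=22  P1=2  P2=5  P3=8  P4=23  P5=10
Waiting times: P0=18, P1=0, P2=0, P3=4, P4=16, P5=3
Average waiting = (18+0+0+4+16+3) / 6 = 41/6 = 6.83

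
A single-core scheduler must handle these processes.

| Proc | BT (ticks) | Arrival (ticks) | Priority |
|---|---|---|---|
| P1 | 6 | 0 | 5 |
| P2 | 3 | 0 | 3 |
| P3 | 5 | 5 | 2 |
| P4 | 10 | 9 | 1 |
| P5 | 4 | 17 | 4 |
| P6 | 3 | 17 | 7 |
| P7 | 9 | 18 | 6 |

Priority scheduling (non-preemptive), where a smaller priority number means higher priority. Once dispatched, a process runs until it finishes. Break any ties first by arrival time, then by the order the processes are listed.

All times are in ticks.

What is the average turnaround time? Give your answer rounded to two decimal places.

13.43

Gantt: | P2 0-3 | P1 3-9 | P4 9-19 | P3 19-24 | P5 24-28 | P7 28-37 | P6 37-40 |
Completion: P1=9  P2=3  P3=24  P4=19  P5=28  P6=40  P7=37
Turnaround times: P1=9, P2=3, P3=19, P4=10, P5=11, P6=23, P7=19
Average turnaround = (9+3+19+10+11+23+19) / 7 = 94/7 = 13.43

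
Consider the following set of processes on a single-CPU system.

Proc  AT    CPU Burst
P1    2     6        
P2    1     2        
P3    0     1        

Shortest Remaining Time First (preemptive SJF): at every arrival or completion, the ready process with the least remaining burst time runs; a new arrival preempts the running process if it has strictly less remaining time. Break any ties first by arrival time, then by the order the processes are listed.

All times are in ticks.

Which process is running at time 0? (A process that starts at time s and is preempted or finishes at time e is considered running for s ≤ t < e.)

Timeline: | P3 0-1 | P2 1-3 | P1 3-9 |
Completion: P1=9  P2=3  P3=1

P3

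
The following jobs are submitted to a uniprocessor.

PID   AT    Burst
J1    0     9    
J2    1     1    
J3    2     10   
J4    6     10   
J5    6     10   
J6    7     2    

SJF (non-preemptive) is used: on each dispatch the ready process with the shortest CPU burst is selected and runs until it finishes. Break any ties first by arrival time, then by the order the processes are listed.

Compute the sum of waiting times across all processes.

Gantt: | J1 0-9 | J2 9-10 | J6 10-12 | J3 12-22 | J4 22-32 | J5 32-42 |
Completion: J1=9  J2=10  J3=22  J4=32  J5=42  J6=12
Turnaround (C−A): J1=9  J2=9  J3=20  J4=26  J5=36  J6=5
Waiting = turnaround − burst: J1=0, J2=8, J3=10, J4=16, J5=26, J6=3
Total waiting = 0 + 8 + 10 + 16 + 26 + 3 = 63

63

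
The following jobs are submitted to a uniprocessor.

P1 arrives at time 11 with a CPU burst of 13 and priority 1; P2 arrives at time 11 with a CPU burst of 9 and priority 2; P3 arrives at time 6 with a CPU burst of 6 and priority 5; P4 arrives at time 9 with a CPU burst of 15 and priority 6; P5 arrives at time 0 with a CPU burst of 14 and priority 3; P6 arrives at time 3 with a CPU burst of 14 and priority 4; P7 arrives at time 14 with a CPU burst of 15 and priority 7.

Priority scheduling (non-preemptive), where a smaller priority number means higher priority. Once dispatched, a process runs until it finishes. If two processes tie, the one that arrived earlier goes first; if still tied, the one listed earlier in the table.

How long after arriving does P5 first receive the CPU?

Timeline: | P5 0-14 | P1 14-27 | P2 27-36 | P6 36-50 | P3 50-56 | P4 56-71 | P7 71-86 |
Completion: P1=27  P2=36  P3=56  P4=71  P5=14  P6=50  P7=86
Response(P5) = first start − arrival = 0 − 0 = 0

0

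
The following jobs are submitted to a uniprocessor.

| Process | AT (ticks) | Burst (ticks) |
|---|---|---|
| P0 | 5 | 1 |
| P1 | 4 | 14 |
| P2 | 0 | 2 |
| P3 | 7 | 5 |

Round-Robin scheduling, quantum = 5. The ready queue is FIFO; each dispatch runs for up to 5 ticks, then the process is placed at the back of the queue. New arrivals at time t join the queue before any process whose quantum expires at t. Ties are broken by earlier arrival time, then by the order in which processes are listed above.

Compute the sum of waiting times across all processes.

Gantt: | P2 0-2 | idle 2-4 | P1 4-9 | P0 9-10 | P3 10-15 | P1 15-24 |
Completion: P0=10  P1=24  P2=2  P3=15
Turnaround (C−A): P0=5  P1=20  P2=2  P3=8
Waiting = turnaround − burst: P0=4, P1=6, P2=0, P3=3
Total waiting = 4 + 6 + 0 + 3 = 13

13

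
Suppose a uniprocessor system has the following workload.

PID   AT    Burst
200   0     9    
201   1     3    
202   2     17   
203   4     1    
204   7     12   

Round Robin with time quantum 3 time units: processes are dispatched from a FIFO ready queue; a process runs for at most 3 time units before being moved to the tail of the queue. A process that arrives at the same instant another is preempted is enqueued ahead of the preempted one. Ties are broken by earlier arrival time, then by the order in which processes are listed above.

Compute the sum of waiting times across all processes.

64

Timeline: | 200 0-3 | 201 3-6 | 202 6-9 | 200 9-12 | 203 12-13 | 204 13-16 | 202 16-19 | 200 19-22 | 204 22-25 | 202 25-28 | 204 28-31 | 202 31-34 | 204 34-37 | 202 37-42 |
Completion: 200=22  201=6  202=42  203=13  204=37
Waiting = turnaround − burst: 200=13, 201=2, 202=23, 203=8, 204=18
Total waiting = 13 + 2 + 23 + 8 + 18 = 64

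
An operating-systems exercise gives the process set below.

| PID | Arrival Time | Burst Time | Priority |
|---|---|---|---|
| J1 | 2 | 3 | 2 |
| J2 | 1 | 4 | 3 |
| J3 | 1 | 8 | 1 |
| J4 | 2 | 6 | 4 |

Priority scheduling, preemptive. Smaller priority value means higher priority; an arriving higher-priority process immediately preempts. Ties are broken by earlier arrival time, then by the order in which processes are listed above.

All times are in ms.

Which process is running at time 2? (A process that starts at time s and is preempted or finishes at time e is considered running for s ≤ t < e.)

Schedule: | idle 0-1 | J3 1-9 | J1 9-12 | J2 12-16 | J4 16-22 |
Completion: J1=12  J2=16  J3=9  J4=22

J3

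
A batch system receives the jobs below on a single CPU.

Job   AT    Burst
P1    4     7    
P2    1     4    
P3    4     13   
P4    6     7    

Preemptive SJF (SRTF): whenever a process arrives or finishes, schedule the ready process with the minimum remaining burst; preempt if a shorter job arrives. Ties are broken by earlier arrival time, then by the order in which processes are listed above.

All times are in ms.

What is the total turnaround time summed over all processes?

53

Timeline: | idle 0-1 | P2 1-5 | P1 5-12 | P4 12-19 | P3 19-32 |
Completion: P1=12  P2=5  P3=32  P4=19
Turnaround = completion − arrival: P1=8, P2=4, P3=28, P4=13
Total turnaround = 8 + 4 + 28 + 13 = 53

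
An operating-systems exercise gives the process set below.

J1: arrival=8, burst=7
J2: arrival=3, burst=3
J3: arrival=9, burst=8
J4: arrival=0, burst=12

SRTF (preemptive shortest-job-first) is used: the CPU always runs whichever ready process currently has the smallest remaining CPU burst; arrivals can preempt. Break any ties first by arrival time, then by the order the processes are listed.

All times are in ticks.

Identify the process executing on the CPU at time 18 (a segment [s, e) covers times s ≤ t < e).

J1

Gantt: | J4 0-3 | J2 3-6 | J4 6-15 | J1 15-22 | J3 22-30 |
Completion: J1=22  J2=6  J3=30  J4=15
Turnaround (C−A): J1=14  J2=3  J3=21  J4=15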